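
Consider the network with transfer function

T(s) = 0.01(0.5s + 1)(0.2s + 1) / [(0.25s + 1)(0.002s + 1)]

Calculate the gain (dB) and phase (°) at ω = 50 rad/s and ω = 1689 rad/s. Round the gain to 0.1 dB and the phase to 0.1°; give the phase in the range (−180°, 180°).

At ω = 50 rad/s:
zero (1 + j50·0.5) = 1 + j25 → |·| ≈ 25.02, ∠ ≈ 87.71°
zero (1 + j50·0.2) = 1 + j10 → |·| ≈ 10.05, ∠ ≈ 84.29°
pole (1 + j50·0.25) = 1 + j12.5 → |·| ≈ 12.54, ∠ ≈ 85.43°
pole (1 + j50·0.002) = 1 + j0.1 → |·| ≈ 1.005, ∠ ≈ 5.71°
|T| = 0.01 · 25.02 · 10.05 / (12.54 · 1.005) ≈ 0.19952
Gain = 20 log₁₀(0.19952) ≈ -14.00 dB
∠T = (87.71° + 84.29°) − (85.43° + 5.71°) = 80.86°

At ω = 1689 rad/s:
zero (1 + j1689·0.5) = 1 + j844.5 → |·| ≈ 844.5, ∠ ≈ 89.93°
zero (1 + j1689·0.2) = 1 + j337.8 → |·| ≈ 337.8, ∠ ≈ 89.83°
pole (1 + j1689·0.25) = 1 + j422.25 → |·| ≈ 422.25, ∠ ≈ 89.86°
pole (1 + j1689·0.002) = 1 + j3.378 → |·| ≈ 3.5229, ∠ ≈ 73.51°
|T| = 0.01 · 844.5 · 337.8 / (422.25 · 3.5229) ≈ 1.9177
Gain = 20 log₁₀(1.9177) ≈ 5.66 dB
∠T = (89.93° + 89.83°) − (89.86° + 73.51°) = 16.39°

ω = 50: -14.0 dB, 80.9°; ω = 1689: 5.7 dB, 16.4°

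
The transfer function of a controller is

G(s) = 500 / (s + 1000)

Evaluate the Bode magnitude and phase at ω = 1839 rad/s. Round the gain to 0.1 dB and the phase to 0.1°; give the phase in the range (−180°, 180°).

At s = jω = j1839:
pole (s+1000): 1000 + j1839 → |·| = √(1000²+1839²) = √4381921 ≈ 2093.3, ∠ = arctan(1839/1000) ≈ 61.46°
|G| = 500 / 2093.3 ≈ 0.23886
Gain = 20 log₁₀(0.23886) ≈ -12.44 dB
∠G = 0.00° − 61.46° = -61.46°

-12.4 dB, -61.5°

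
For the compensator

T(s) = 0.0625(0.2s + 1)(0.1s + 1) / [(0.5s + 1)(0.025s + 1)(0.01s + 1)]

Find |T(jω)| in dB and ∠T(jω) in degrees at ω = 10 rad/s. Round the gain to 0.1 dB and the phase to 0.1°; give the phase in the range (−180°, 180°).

-28.5 dB, 10.0°

At ω = 10 rad/s:
zero (1 + j10·0.2) = 1 + j2 → |·| ≈ 2.2361, ∠ ≈ 63.43°
zero (1 + j10·0.1) = 1 + j1 → |·| ≈ 1.4142, ∠ ≈ 45.00°
pole (1 + j10·0.5) = 1 + j5 → |·| ≈ 5.099, ∠ ≈ 78.69°
pole (1 + j10·0.025) = 1 + j0.25 → |·| ≈ 1.0308, ∠ ≈ 14.04°
pole (1 + j10·0.01) = 1 + j0.1 → |·| ≈ 1.005, ∠ ≈ 5.71°
|T| = 0.0625 · 2.2361 · 1.4142 / (5.099 · 1.0308 · 1.005) ≈ 0.037416
Gain = 20 log₁₀(0.037416) ≈ -28.54 dB
∠T = (63.43° + 45.00°) − (78.69° + 14.04° + 5.71°) = 9.99°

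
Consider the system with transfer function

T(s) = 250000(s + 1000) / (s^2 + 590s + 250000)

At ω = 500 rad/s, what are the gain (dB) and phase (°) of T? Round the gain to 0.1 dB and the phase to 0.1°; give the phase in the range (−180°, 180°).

59.5 dB, -63.4°

At s = jω = j500:
zero (s+1000): 1000 + j500 → |·| = √(1000²+500²) = √1250000 ≈ 1118, ∠ = arctan(500/1000) ≈ 26.57°
quadratic: (j500)² + 590·j500 + 250000 = 0 + j295000 → |·| ≈ 2.95e+05, ∠ ≈ 90.00°
|T| = 250000 · 1118 / 2.95e+05 ≈ 947.46
Gain = 20 log₁₀(947.46) ≈ 59.53 dB
∠T = 26.57° − 90.00° = -63.43°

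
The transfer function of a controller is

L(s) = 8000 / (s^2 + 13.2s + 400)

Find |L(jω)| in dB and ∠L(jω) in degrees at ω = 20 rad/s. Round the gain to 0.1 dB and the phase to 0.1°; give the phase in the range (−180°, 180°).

29.6 dB, -90.0°

At s = jω = j20:
quadratic: (j20)² + 13.2·j20 + 400 = 0 + j264 → |·| ≈ 264, ∠ ≈ 90.00°
|L| = 8000 / 264 ≈ 30.303
Gain = 20 log₁₀(30.303) ≈ 29.63 dB
∠L = 0.00° − 90.00° = -90.00°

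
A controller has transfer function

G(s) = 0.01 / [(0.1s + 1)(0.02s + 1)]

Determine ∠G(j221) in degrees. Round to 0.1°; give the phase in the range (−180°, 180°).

At ω = 221 rad/s:
pole (1 + j221·0.1) = 1 + j22.1 → |·| ≈ 22.123, ∠ ≈ 87.41°
pole (1 + j221·0.02) = 1 + j4.42 → |·| ≈ 4.5317, ∠ ≈ 77.25°
∠G = (0°) − (87.41° + 77.25°) = -164.66°

-164.7°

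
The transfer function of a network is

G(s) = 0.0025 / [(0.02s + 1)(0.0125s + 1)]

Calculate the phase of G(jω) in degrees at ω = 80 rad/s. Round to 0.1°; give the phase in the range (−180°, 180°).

-103.0°

At ω = 80 rad/s:
pole (1 + j80·0.02) = 1 + j1.6 → |·| ≈ 1.8868, ∠ ≈ 57.99°
pole (1 + j80·0.0125) = 1 + j1 → |·| ≈ 1.4142, ∠ ≈ 45.00°
∠G = (0°) − (57.99° + 45.00°) = -102.99°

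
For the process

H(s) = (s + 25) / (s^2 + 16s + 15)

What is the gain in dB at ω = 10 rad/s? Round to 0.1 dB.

Substitute s = j10:
Numerator: (j10) + 25 = 25 + j10
Denominator: (j10)^2 + 16(j10) + 15 = -85 + j160
|N| = √(25² + 10²) ≈ 26.926, ∠N ≈ 21.80°
|D| = √(85² + 160²) ≈ 181.18, ∠D ≈ 117.98°
|H| = 26.926 / 181.18 ≈ 0.14861
Gain = 20 log₁₀(0.14861) ≈ -16.56 dB

-16.6 dB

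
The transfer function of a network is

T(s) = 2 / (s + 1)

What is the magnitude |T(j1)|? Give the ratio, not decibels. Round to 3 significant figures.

1.41

At s = jω = j1:
pole (s+1): 1 + j1 → |·| = √(1²+1²) = √2 ≈ 1.4142, ∠ = arctan(1/1) ≈ 45.00°
|T| = 2 / 1.4142 ≈ 1.4142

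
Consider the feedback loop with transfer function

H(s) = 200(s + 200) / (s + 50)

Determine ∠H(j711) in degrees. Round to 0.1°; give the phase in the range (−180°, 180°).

At s = jω = j711:
zero (s+200): 200 + j711 → |·| = √(200²+711²) = √545521 ≈ 738.59, ∠ = arctan(711/200) ≈ 74.29°
pole (s+50): 50 + j711 → |·| = √(50²+711²) = √508021 ≈ 712.76, ∠ = arctan(711/50) ≈ 85.98°
∠H = 74.29° − 85.98° = -11.69°

-11.7°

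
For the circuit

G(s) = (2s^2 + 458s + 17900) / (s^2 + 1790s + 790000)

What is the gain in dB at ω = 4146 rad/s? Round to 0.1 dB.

5.6 dB

Substitute s = j4146:
Numerator: 2(j4146)^2 + 458(j4146) + 17900 = -34360732 + j1898868
Denominator: (j4146)^2 + 1790(j4146) + 790000 = -16399316 + j7421340
|N| = √(34360732² + 1898868²) ≈ 3.4413e+07, ∠N ≈ 176.84°
|D| = √(16399316² + 7421340²) ≈ 1.8e+07, ∠D ≈ 155.65°
|G| = 3.4413e+07 / 1.8e+07 ≈ 1.9118
Gain = 20 log₁₀(1.9118) ≈ 5.63 dB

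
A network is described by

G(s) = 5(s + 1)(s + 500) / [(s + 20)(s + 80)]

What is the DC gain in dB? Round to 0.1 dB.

3.9 dB

G(0) = 5·1·500 / (20·80) = 1.5625
20 log₁₀(1.5625) ≈ 3.88 dB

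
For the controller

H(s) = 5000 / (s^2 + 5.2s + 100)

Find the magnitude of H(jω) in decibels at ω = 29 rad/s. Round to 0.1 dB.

16.4 dB

At s = jω = j29:
quadratic: (j29)² + 5.2·j29 + 100 = -741 + j150.8 → |·| ≈ 756.19, ∠ ≈ 168.50°
|H| = 5000 / 756.19 ≈ 6.6121
Gain = 20 log₁₀(6.6121) ≈ 16.41 dB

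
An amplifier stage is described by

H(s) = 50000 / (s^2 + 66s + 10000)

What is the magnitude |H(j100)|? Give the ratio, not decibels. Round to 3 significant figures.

7.58

At s = jω = j100:
quadratic: (j100)² + 66·j100 + 10000 = 0 + j6600 → |·| ≈ 6600, ∠ ≈ 90.00°
|H| = 50000 / 6600 ≈ 7.5758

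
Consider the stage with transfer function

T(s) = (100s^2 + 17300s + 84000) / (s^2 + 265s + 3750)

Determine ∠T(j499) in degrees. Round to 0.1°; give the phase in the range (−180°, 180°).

Substitute s = j499:
Numerator: 100(j499)^2 + 17300(j499) + 84000 = -24816100 + j8632700
Denominator: (j499)^2 + 265(j499) + 3750 = -245251 + j132235
|N| = √(24816100² + 8632700²) ≈ 2.6275e+07, ∠N ≈ 160.82°
|D| = √(245251² + 132235²) ≈ 2.7863e+05, ∠D ≈ 151.67°
∠T = 160.82° − 151.67° = 9.15°

9.2°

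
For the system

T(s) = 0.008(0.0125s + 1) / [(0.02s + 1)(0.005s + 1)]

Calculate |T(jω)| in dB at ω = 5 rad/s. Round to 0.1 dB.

At ω = 5 rad/s:
zero (1 + j5·0.0125) = 1 + j0.0625 → |·| ≈ 1.002, ∠ ≈ 3.58°
pole (1 + j5·0.02) = 1 + j0.1 → |·| ≈ 1.005, ∠ ≈ 5.71°
pole (1 + j5·0.005) = 1 + j0.025 → |·| ≈ 1.0003, ∠ ≈ 1.43°
|T| = 0.008 · 1.002 / (1.005 · 1.0003) ≈ 0.0079737
Gain = 20 log₁₀(0.0079737) ≈ -41.97 dB

-42.0 dB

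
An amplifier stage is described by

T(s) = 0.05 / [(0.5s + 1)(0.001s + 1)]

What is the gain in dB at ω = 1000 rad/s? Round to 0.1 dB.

At ω = 1000 rad/s:
pole (1 + j1000·0.5) = 1 + j500 → |·| ≈ 500, ∠ ≈ 89.89°
pole (1 + j1000·0.001) = 1 + j1 → |·| ≈ 1.4142, ∠ ≈ 45.00°
|T| = 0.05 · 1 / (500 · 1.4142) ≈ 7.0711e-05
Gain = 20 log₁₀(7.0711e-05) ≈ -83.01 dB

-83.0 dB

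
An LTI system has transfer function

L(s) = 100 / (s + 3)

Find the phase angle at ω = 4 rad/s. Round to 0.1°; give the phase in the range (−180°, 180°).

At s = jω = j4:
pole (s+3): 3 + j4 → |·| = √(3²+4²) = √25 ≈ 5, ∠ = arctan(4/3) ≈ 53.13°
∠L = 0.00° − 53.13° = -53.13°

-53.1°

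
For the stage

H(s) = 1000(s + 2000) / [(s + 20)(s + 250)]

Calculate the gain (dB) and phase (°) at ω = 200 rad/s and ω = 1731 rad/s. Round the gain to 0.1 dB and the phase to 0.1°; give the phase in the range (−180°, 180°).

At s = jω = j200:
zero (s+2000): 2000 + j200 → |·| = √(2000²+200²) = √4040000 ≈ 2010, ∠ = arctan(200/2000) ≈ 5.71°
pole (s+20): 20 + j200 → |·| = √(20²+200²) = √40400 ≈ 201, ∠ = arctan(200/20) ≈ 84.29°
pole (s+250): 250 + j200 → |·| = √(250²+200²) = √102500 ≈ 320.16, ∠ = arctan(200/250) ≈ 38.66°
|H| = 1000 · 2010 / 64352 ≈ 31.234
Gain = 20 log₁₀(31.234) ≈ 29.89 dB
∠H = 5.71° − 122.95° = -117.24°

At s = jω = j1731:
zero (s+2000): 2000 + j1731 → |·| = √(2000²+1731²) = √6996361 ≈ 2645.1, ∠ = arctan(1731/2000) ≈ 40.88°
pole (s+20): 20 + j1731 → |·| = √(20²+1731²) = √2996761 ≈ 1731.1, ∠ = arctan(1731/20) ≈ 89.34°
pole (s+250): 250 + j1731 → |·| = √(250²+1731²) = √3058861 ≈ 1749, ∠ = arctan(1731/250) ≈ 81.78°
|H| = 1000 · 2645.1 / 3.0277e+06 ≈ 0.87363
Gain = 20 log₁₀(0.87363) ≈ -1.17 dB
∠H = 40.88° − 171.12° = -130.24°

ω = 200: 29.9 dB, -117.2°; ω = 1731: -1.2 dB, -130.2°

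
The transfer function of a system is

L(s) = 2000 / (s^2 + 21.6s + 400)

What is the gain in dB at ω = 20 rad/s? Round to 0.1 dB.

13.3 dB

At s = jω = j20:
quadratic: (j20)² + 21.6·j20 + 400 = 0 + j432 → |·| ≈ 432, ∠ ≈ 90.00°
|L| = 2000 / 432 ≈ 4.6296
Gain = 20 log₁₀(4.6296) ≈ 13.31 dB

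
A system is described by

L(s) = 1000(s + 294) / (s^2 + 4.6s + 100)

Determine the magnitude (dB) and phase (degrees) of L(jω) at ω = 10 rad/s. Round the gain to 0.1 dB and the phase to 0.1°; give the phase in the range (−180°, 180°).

At s = jω = j10:
zero (s+294): 294 + j10 → |·| = √(294²+10²) = √86536 ≈ 294.17, ∠ = arctan(10/294) ≈ 1.95°
quadratic: (j10)² + 4.6·j10 + 100 = 0 + j46 → |·| ≈ 46, ∠ ≈ 90.00°
|L| = 1000 · 294.17 / 46 ≈ 6395
Gain = 20 log₁₀(6395) ≈ 76.12 dB
∠L = 1.95° − 90.00° = -88.05°

76.1 dB, -88.1°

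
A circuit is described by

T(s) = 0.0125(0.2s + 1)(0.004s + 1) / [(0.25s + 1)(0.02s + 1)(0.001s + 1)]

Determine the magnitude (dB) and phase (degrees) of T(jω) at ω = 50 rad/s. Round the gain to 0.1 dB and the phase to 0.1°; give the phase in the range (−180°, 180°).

At ω = 50 rad/s:
zero (1 + j50·0.2) = 1 + j10 → |·| ≈ 10.05, ∠ ≈ 84.29°
zero (1 + j50·0.004) = 1 + j0.2 → |·| ≈ 1.0198, ∠ ≈ 11.31°
pole (1 + j50·0.25) = 1 + j12.5 → |·| ≈ 12.54, ∠ ≈ 85.43°
pole (1 + j50·0.02) = 1 + j1 → |·| ≈ 1.4142, ∠ ≈ 45.00°
pole (1 + j50·0.001) = 1 + j0.05 → |·| ≈ 1.0012, ∠ ≈ 2.86°
|T| = 0.0125 · 10.05 · 1.0198 / (12.54 · 1.4142 · 1.0012) ≈ 0.0072154
Gain = 20 log₁₀(0.0072154) ≈ -42.83 dB
∠T = (84.29° + 11.31°) − (85.43° + 45.00° + 2.86°) = -37.69°

-42.8 dB, -37.7°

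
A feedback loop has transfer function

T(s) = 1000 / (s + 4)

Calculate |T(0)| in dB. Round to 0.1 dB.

T(0) = 1000 / (4) = 250
20 log₁₀(250) ≈ 47.96 dB

48.0 dB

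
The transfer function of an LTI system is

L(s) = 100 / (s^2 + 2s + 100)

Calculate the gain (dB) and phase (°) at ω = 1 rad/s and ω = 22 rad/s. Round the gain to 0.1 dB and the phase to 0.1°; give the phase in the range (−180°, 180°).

At s = jω = j1:
quadratic: (j1)² + 2·j1 + 100 = 99 + j2 → |·| ≈ 99.02, ∠ ≈ 1.16°
|L| = 100 / 99.02 ≈ 1.0099
Gain = 20 log₁₀(1.0099) ≈ 0.09 dB
∠L = 0.00° − 1.16° = -1.16°

At s = jω = j22:
quadratic: (j22)² + 2·j22 + 100 = -384 + j44 → |·| ≈ 386.51, ∠ ≈ 173.46°
|L| = 100 / 386.51 ≈ 0.25873
Gain = 20 log₁₀(0.25873) ≈ -11.74 dB
∠L = 0.00° − 173.46° = -173.46°

ω = 1: 0.1 dB, -1.2°; ω = 22: -11.7 dB, -173.5°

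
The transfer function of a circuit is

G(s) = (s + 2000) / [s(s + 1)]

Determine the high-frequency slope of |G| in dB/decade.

Each pole contributes −20 dB/decade at high frequency; each zero contributes +20 dB/decade.
Net: 1 zero(s) − 2 pole(s) → -20 dB/decade.

-20 dB/decade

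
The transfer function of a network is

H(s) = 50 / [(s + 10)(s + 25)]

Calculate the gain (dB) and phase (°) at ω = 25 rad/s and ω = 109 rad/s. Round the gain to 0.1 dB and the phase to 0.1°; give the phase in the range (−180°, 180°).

ω = 25: -25.6 dB, -113.2°; ω = 109: -47.8 dB, -161.8°

At s = jω = j25:
pole (s+10): 10 + j25 → |·| = √(10²+25²) = √725 ≈ 26.926, ∠ = arctan(25/10) ≈ 68.20°
pole (s+25): 25 + j25 → |·| = √(25²+25²) = √1250 ≈ 35.355, ∠ = arctan(25/25) ≈ 45.00°
|H| = 50 / 951.97 ≈ 0.052523
Gain = 20 log₁₀(0.052523) ≈ -25.59 dB
∠H = 0.00° − 113.20° = -113.20°

At s = jω = j109:
pole (s+10): 10 + j109 → |·| = √(10²+109²) = √11981 ≈ 109.46, ∠ = arctan(109/10) ≈ 84.76°
pole (s+25): 25 + j109 → |·| = √(25²+109²) = √12506 ≈ 111.83, ∠ = arctan(109/25) ≈ 77.08°
|H| = 50 / 12241 ≈ 0.0040846
Gain = 20 log₁₀(0.0040846) ≈ -47.78 dB
∠H = 0.00° − 161.84° = -161.84°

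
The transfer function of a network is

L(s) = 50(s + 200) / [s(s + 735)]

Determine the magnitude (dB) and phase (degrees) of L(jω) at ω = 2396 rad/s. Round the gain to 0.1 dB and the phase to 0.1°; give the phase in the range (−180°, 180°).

At s = jω = j2396:
zero (s+200): 200 + j2396 → |·| = √(200²+2396²) = √5780816 ≈ 2404.3, ∠ = arctan(2396/200) ≈ 85.23°
pole (s+735): 735 + j2396 → |·| = √(735²+2396²) = √6281041 ≈ 2506.2, ∠ = arctan(2396/735) ≈ 72.95°
pole at origin: |s| = 2396, ∠ = 90.00° (in denominator)
|L| = 50 · 2404.3 / 6.0049e+06 ≈ 0.020019
Gain = 20 log₁₀(0.020019) ≈ -33.97 dB
∠L = 85.23° − 162.95° = -77.72°

-34.0 dB, -77.7°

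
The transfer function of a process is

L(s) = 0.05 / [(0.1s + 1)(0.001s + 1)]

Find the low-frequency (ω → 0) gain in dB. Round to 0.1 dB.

-26.0 dB

L(0) = 0.05 · 1 / 1 = 0.05
20 log₁₀(0.05) ≈ -26.02 dB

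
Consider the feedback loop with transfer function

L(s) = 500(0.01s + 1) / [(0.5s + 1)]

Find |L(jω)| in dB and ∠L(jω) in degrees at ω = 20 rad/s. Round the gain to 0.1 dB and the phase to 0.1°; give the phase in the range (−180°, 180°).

34.1 dB, -73.0°

At ω = 20 rad/s:
zero (1 + j20·0.01) = 1 + j0.2 → |·| ≈ 1.0198, ∠ ≈ 11.31°
pole (1 + j20·0.5) = 1 + j10 → |·| ≈ 10.05, ∠ ≈ 84.29°
|L| = 500 · 1.0198 / (10.05) ≈ 50.736
Gain = 20 log₁₀(50.736) ≈ 34.11 dB
∠L = (11.31°) − (84.29°) = -72.98°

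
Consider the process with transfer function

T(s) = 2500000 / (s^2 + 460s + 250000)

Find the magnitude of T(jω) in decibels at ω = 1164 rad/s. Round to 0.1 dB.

At s = jω = j1164:
quadratic: (j1164)² + 460·j1164 + 250000 = -1104896 + j535440 → |·| ≈ 1.2278e+06, ∠ ≈ 154.14°
|T| = 2500000 / 1.2278e+06 ≈ 2.0362
Gain = 20 log₁₀(2.0362) ≈ 6.18 dB

6.2 dB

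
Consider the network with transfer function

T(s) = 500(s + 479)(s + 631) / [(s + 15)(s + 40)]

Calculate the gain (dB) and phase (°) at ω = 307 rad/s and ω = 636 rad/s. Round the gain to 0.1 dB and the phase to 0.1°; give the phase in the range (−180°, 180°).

ω = 307: 66.4 dB, -111.2°; ω = 636: 58.9 dB, -76.8°

At s = jω = j307:
zero (s+479): 479 + j307 → |·| = √(479²+307²) = √323690 ≈ 568.94, ∠ = arctan(307/479) ≈ 32.66°
zero (s+631): 631 + j307 → |·| = √(631²+307²) = √492410 ≈ 701.72, ∠ = arctan(307/631) ≈ 25.94°
pole (s+15): 15 + j307 → |·| = √(15²+307²) = √94474 ≈ 307.37, ∠ = arctan(307/15) ≈ 87.20°
pole (s+40): 40 + j307 → |·| = √(40²+307²) = √95849 ≈ 309.59, ∠ = arctan(307/40) ≈ 82.58°
|T| = 500 · 3.9924e+05 / 95159 ≈ 2097.8
Gain = 20 log₁₀(2097.8) ≈ 66.44 dB
∠T = 58.60° − 169.78° = -111.18°

At s = jω = j636:
zero (s+479): 479 + j636 → |·| = √(479²+636²) = √633937 ≈ 796.2, ∠ = arctan(636/479) ≈ 53.01°
zero (s+631): 631 + j636 → |·| = √(631²+636²) = √802657 ≈ 895.91, ∠ = arctan(636/631) ≈ 45.23°
pole (s+15): 15 + j636 → |·| = √(15²+636²) = √404721 ≈ 636.18, ∠ = arctan(636/15) ≈ 88.65°
pole (s+40): 40 + j636 → |·| = √(40²+636²) = √406096 ≈ 637.26, ∠ = arctan(636/40) ≈ 86.40°
|T| = 500 · 7.1332e+05 / 4.0541e+05 ≈ 879.75
Gain = 20 log₁₀(879.75) ≈ 58.89 dB
∠T = 98.24° − 175.05° = -76.81°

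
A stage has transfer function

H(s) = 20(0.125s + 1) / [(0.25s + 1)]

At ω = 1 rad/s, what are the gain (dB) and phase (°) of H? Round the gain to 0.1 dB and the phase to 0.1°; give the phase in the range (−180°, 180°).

25.8 dB, -6.9°

At ω = 1 rad/s:
zero (1 + j1·0.125) = 1 + j0.125 → |·| ≈ 1.0078, ∠ ≈ 7.13°
pole (1 + j1·0.25) = 1 + j0.25 → |·| ≈ 1.0308, ∠ ≈ 14.04°
|H| = 20 · 1.0078 / (1.0308) ≈ 19.554
Gain = 20 log₁₀(19.554) ≈ 25.82 dB
∠H = (7.13°) − (14.04°) = -6.91°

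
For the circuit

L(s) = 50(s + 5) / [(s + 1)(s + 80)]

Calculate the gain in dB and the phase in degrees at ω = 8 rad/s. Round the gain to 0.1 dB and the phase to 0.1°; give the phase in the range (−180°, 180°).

-2.8 dB, -30.6°

At s = jω = j8:
zero (s+5): 5 + j8 → |·| = √(5²+8²) = √89 ≈ 9.434, ∠ = arctan(8/5) ≈ 57.99°
pole (s+1): 1 + j8 → |·| = √(1²+8²) = √65 ≈ 8.0623, ∠ = arctan(8/1) ≈ 82.87°
pole (s+80): 80 + j8 → |·| = √(80²+8²) = √6464 ≈ 80.399, ∠ = arctan(8/80) ≈ 5.71°
|L| = 50 · 9.434 / 648.2 ≈ 0.72771
Gain = 20 log₁₀(0.72771) ≈ -2.76 dB
∠L = 57.99° − 88.58° = -30.59°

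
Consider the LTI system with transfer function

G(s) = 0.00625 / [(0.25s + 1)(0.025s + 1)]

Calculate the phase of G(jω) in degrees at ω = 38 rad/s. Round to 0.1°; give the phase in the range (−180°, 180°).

-127.5°

At ω = 38 rad/s:
pole (1 + j38·0.25) = 1 + j9.5 → |·| ≈ 9.5525, ∠ ≈ 83.99°
pole (1 + j38·0.025) = 1 + j0.95 → |·| ≈ 1.3793, ∠ ≈ 43.53°
∠G = (0°) − (83.99° + 43.53°) = -127.52°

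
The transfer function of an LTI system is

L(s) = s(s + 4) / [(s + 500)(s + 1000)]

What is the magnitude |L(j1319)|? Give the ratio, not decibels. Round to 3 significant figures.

At s = jω = j1319:
zero (s+4): 4 + j1319 → |·| = √(4²+1319²) = √1739777 ≈ 1319, ∠ = arctan(1319/4) ≈ 89.83°
zero at origin: s = j1319 → |·| = 1319, ∠ = 90.00°
pole (s+500): 500 + j1319 → |·| = √(500²+1319²) = √1989761 ≈ 1410.6, ∠ = arctan(1319/500) ≈ 69.24°
pole (s+1000): 1000 + j1319 → |·| = √(1000²+1319²) = √2739761 ≈ 1655.2, ∠ = arctan(1319/1000) ≈ 52.83°
|L| = 1 · 1.7398e+06 / 2.3348e+06 ≈ 0.74516

0.745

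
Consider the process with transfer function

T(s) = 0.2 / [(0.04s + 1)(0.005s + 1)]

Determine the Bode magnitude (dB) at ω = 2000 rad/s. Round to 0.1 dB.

-72.1 dB

At ω = 2000 rad/s:
pole (1 + j2000·0.04) = 1 + j80 → |·| ≈ 80.006, ∠ ≈ 89.28°
pole (1 + j2000·0.005) = 1 + j10 → |·| ≈ 10.05, ∠ ≈ 84.29°
|T| = 0.2 · 1 / (80.006 · 10.05) ≈ 0.00024874
Gain = 20 log₁₀(0.00024874) ≈ -72.09 dB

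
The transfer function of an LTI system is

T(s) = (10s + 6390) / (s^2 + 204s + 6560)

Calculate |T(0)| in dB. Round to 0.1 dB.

T(0) = 6390 / 6560 ≈ 0.97409
20 log₁₀(0.97409) ≈ -0.23 dB

-0.2 dB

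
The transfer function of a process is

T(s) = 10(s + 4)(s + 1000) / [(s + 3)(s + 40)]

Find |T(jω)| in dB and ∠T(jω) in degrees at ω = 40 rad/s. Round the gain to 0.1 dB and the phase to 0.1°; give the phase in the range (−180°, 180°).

45.0 dB, -44.1°

At s = jω = j40:
zero (s+4): 4 + j40 → |·| = √(4²+40²) = √1616 ≈ 40.2, ∠ = arctan(40/4) ≈ 84.29°
zero (s+1000): 1000 + j40 → |·| = √(1000²+40²) = √1001600 ≈ 1000.8, ∠ = arctan(40/1000) ≈ 2.29°
pole (s+3): 3 + j40 → |·| = √(3²+40²) = √1609 ≈ 40.112, ∠ = arctan(40/3) ≈ 85.71°
pole (s+40): 40 + j40 → |·| = √(40²+40²) = √3200 ≈ 56.569, ∠ = arctan(40/40) ≈ 45.00°
|T| = 10 · 40232 / 2269.1 ≈ 177.3
Gain = 20 log₁₀(177.3) ≈ 44.97 dB
∠T = 86.58° − 130.71° = -44.13°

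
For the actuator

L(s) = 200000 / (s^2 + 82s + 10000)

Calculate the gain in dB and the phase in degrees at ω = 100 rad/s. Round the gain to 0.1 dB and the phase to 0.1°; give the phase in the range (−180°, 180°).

At s = jω = j100:
quadratic: (j100)² + 82·j100 + 10000 = 0 + j8200 → |·| ≈ 8200, ∠ ≈ 90.00°
|L| = 200000 / 8200 ≈ 24.39
Gain = 20 log₁₀(24.39) ≈ 27.74 dB
∠L = 0.00° − 90.00° = -90.00°

27.7 dB, -90.0°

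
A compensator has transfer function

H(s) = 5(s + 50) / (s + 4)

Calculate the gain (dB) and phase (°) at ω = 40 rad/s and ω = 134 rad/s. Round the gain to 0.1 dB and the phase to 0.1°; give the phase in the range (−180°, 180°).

ω = 40: 18.0 dB, -45.6°; ω = 134: 14.5 dB, -18.8°

At s = jω = j40:
zero (s+50): 50 + j40 → |·| = √(50²+40²) = √4100 ≈ 64.031, ∠ = arctan(40/50) ≈ 38.66°
pole (s+4): 4 + j40 → |·| = √(4²+40²) = √1616 ≈ 40.2, ∠ = arctan(40/4) ≈ 84.29°
|H| = 5 · 64.031 / 40.2 ≈ 7.9641
Gain = 20 log₁₀(7.9641) ≈ 18.02 dB
∠H = 38.66° − 84.29° = -45.63°

At s = jω = j134:
zero (s+50): 50 + j134 → |·| = √(50²+134²) = √20456 ≈ 143.02, ∠ = arctan(134/50) ≈ 69.54°
pole (s+4): 4 + j134 → |·| = √(4²+134²) = √17972 ≈ 134.06, ∠ = arctan(134/4) ≈ 88.29°
|H| = 5 · 143.02 / 134.06 ≈ 5.3342
Gain = 20 log₁₀(5.3342) ≈ 14.54 dB
∠H = 69.54° − 88.29° = -18.75°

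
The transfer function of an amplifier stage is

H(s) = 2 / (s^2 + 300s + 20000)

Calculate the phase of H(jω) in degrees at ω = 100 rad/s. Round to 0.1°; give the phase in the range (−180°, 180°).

Substitute s = j100:
Numerator: 2 = 2 + j0
Denominator: (j100)^2 + 300(j100) + 20000 = 10000 + j30000
|N| = √(2² + 0²) ≈ 2, ∠N ≈ 0.00°
|D| = √(10000² + 30000²) ≈ 31623, ∠D ≈ 71.57°
∠H = 0.00° − 71.57° = -71.57°

-71.6°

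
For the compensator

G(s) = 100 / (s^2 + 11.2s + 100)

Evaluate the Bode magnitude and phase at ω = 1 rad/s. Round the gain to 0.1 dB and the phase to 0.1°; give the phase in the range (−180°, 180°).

At s = jω = j1:
quadratic: (j1)² + 11.2·j1 + 100 = 99 + j11.2 → |·| ≈ 99.632, ∠ ≈ 6.45°
|G| = 100 / 99.632 ≈ 1.0037
Gain = 20 log₁₀(1.0037) ≈ 0.03 dB
∠G = 0.00° − 6.45° = -6.45°

0.0 dB, -6.5°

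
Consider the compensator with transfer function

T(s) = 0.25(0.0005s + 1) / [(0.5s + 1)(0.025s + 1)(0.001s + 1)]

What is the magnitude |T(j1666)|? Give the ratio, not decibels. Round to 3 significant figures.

At ω = 1666 rad/s:
zero (1 + j1666·0.0005) = 1 + j0.833 → |·| ≈ 1.3015, ∠ ≈ 39.79°
pole (1 + j1666·0.5) = 1 + j833 → |·| ≈ 833, ∠ ≈ 89.93°
pole (1 + j1666·0.025) = 1 + j41.65 → |·| ≈ 41.662, ∠ ≈ 88.62°
pole (1 + j1666·0.001) = 1 + j1.666 → |·| ≈ 1.9431, ∠ ≈ 59.03°
|T| = 0.25 · 1.3015 / (833 · 41.662 · 1.9431) ≈ 4.8251e-06

4.83e-06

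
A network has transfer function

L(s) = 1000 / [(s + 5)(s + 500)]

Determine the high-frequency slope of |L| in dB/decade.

-40 dB/decade

Each pole contributes −20 dB/decade at high frequency; each zero contributes +20 dB/decade.
Net: 0 zero(s) − 2 pole(s) → -40 dB/decade.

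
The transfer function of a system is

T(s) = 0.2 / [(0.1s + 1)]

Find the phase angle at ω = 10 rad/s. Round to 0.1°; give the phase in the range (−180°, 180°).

-45.0°

At ω = 10 rad/s:
pole (1 + j10·0.1) = 1 + j1 → |·| ≈ 1.4142, ∠ ≈ 45.00°
∠T = (0°) − (45.00°) = -45.00°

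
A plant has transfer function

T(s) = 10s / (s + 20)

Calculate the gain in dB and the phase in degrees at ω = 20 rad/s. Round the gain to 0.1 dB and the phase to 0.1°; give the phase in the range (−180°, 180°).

At s = jω = j20:
zero at origin: s = j20 → |·| = 20, ∠ = 90.00°
pole (s+20): 20 + j20 → |·| = √(20²+20²) = √800 ≈ 28.284, ∠ = arctan(20/20) ≈ 45.00°
|T| = 10 · 20 / 28.284 ≈ 7.0711
Gain = 20 log₁₀(7.0711) ≈ 16.99 dB
∠T = 90.00° − 45.00° = 45.00°

17.0 dB, 45.0°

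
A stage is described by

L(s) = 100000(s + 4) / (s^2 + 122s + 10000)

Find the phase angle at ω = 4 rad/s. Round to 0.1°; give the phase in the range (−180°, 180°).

At s = jω = j4:
zero (s+4): 4 + j4 → |·| = √(4²+4²) = √32 ≈ 5.6569, ∠ = arctan(4/4) ≈ 45.00°
quadratic: (j4)² + 122·j4 + 10000 = 9984 + j488 → |·| ≈ 9995.9, ∠ ≈ 2.80°
∠L = 45.00° − 2.80° = 42.20°

42.2°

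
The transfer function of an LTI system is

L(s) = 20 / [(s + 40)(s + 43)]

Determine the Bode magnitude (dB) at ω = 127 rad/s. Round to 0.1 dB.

At s = jω = j127:
pole (s+40): 40 + j127 → |·| = √(40²+127²) = √17729 ≈ 133.15, ∠ = arctan(127/40) ≈ 72.52°
pole (s+43): 43 + j127 → |·| = √(43²+127²) = √17978 ≈ 134.08, ∠ = arctan(127/43) ≈ 71.29°
|L| = 20 / 17853 ≈ 0.0011203
Gain = 20 log₁₀(0.0011203) ≈ -59.01 dB

-59.0 dB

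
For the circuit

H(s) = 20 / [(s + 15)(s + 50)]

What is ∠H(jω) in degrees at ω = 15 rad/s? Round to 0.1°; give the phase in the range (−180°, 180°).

-61.7°

At s = jω = j15:
pole (s+15): 15 + j15 → |·| = √(15²+15²) = √450 ≈ 21.213, ∠ = arctan(15/15) ≈ 45.00°
pole (s+50): 50 + j15 → |·| = √(50²+15²) = √2725 ≈ 52.202, ∠ = arctan(15/50) ≈ 16.70°
∠H = 0.00° − 61.70° = -61.70°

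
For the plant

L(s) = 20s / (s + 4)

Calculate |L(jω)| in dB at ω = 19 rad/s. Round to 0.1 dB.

At s = jω = j19:
zero at origin: s = j19 → |·| = 19, ∠ = 90.00°
pole (s+4): 4 + j19 → |·| = √(4²+19²) = √377 ≈ 19.416, ∠ = arctan(19/4) ≈ 78.11°
|L| = 20 · 19 / 19.416 ≈ 19.571
Gain = 20 log₁₀(19.571) ≈ 25.83 dB

25.8 dB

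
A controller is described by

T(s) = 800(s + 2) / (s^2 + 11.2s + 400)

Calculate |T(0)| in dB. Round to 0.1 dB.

12.0 dB

T(0) = 800·2 / 400 = 4
20 log₁₀(4) ≈ 12.04 dB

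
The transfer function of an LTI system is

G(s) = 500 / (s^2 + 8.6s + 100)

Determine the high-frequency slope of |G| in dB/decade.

Each pole contributes −20 dB/decade at high frequency; each zero contributes +20 dB/decade.
Net: 0 zero(s) − 2 pole(s) → -40 dB/decade.

-40 dB/decade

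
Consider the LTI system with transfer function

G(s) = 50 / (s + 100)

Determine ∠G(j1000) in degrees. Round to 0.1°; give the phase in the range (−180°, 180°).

-84.3°

Substitute s = j1000:
Numerator: 50 = 50 + j0
Denominator: (j1000) + 100 = 100 + j1000
|N| = √(50² + 0²) ≈ 50, ∠N ≈ 0.00°
|D| = √(100² + 1000²) ≈ 1005, ∠D ≈ 84.29°
∠G = 0.00° − 84.29° = -84.29°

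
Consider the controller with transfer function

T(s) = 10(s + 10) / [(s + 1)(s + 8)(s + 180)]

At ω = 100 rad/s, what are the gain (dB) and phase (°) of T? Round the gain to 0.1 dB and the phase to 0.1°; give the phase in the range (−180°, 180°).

-66.3 dB, -119.6°

At s = jω = j100:
zero (s+10): 10 + j100 → |·| = √(10²+100²) = √10100 ≈ 100.5, ∠ = arctan(100/10) ≈ 84.29°
pole (s+1): 1 + j100 → |·| = √(1²+100²) = √10001 ≈ 100, ∠ = arctan(100/1) ≈ 89.43°
pole (s+8): 8 + j100 → |·| = √(8²+100²) = √10064 ≈ 100.32, ∠ = arctan(100/8) ≈ 85.43°
pole (s+180): 180 + j100 → |·| = √(180²+100²) = √42400 ≈ 205.91, ∠ = arctan(100/180) ≈ 29.05°
|T| = 10 · 100.5 / 2.0657e+06 ≈ 0.00048652
Gain = 20 log₁₀(0.00048652) ≈ -66.26 dB
∠T = 84.29° − 203.91° = -119.62°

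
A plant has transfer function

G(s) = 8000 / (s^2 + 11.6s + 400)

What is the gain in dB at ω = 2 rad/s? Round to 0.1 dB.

26.1 dB

At s = jω = j2:
quadratic: (j2)² + 11.6·j2 + 400 = 396 + j23.2 → |·| ≈ 396.68, ∠ ≈ 3.35°
|G| = 8000 / 396.68 ≈ 20.167
Gain = 20 log₁₀(20.167) ≈ 26.09 dB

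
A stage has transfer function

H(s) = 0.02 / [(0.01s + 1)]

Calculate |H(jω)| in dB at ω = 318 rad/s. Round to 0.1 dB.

At ω = 318 rad/s:
pole (1 + j318·0.01) = 1 + j3.18 → |·| ≈ 3.3335, ∠ ≈ 72.54°
|H| = 0.02 · 1 / (3.3335) ≈ 0.0059997
Gain = 20 log₁₀(0.0059997) ≈ -44.44 dB

-44.4 dB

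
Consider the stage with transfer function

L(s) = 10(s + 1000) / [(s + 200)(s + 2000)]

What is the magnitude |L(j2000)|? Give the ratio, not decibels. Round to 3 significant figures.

At s = jω = j2000:
zero (s+1000): 1000 + j2000 → |·| = √(1000²+2000²) = √5000000 ≈ 2236.1, ∠ = arctan(2000/1000) ≈ 63.43°
pole (s+200): 200 + j2000 → |·| = √(200²+2000²) = √4040000 ≈ 2010, ∠ = arctan(2000/200) ≈ 84.29°
pole (s+2000): 2000 + j2000 → |·| = √(2000²+2000²) = √8000000 ≈ 2828.4, ∠ = arctan(2000/2000) ≈ 45.00°
|L| = 10 · 2236.1 / 5.6851e+06 ≈ 0.0039333

0.00393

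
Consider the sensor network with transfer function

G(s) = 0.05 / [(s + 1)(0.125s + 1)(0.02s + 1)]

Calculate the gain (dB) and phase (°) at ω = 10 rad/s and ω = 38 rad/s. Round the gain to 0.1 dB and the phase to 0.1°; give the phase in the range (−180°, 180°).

At ω = 10 rad/s:
pole (1 + j10·1) = 1 + j10 → |·| ≈ 10.05, ∠ ≈ 84.29°
pole (1 + j10·0.125) = 1 + j1.25 → |·| ≈ 1.6008, ∠ ≈ 51.34°
pole (1 + j10·0.02) = 1 + j0.2 → |·| ≈ 1.0198, ∠ ≈ 11.31°
|G| = 0.05 · 1 / (10.05 · 1.6008 · 1.0198) ≈ 0.0030476
Gain = 20 log₁₀(0.0030476) ≈ -50.32 dB
∠G = (0°) − (84.29° + 51.34° + 11.31°) = -146.94°

At ω = 38 rad/s:
pole (1 + j38·1) = 1 + j38 → |·| ≈ 38.013, ∠ ≈ 88.49°
pole (1 + j38·0.125) = 1 + j4.75 → |·| ≈ 4.8541, ∠ ≈ 78.11°
pole (1 + j38·0.02) = 1 + j0.76 → |·| ≈ 1.256, ∠ ≈ 37.23°
|G| = 0.05 · 1 / (38.013 · 4.8541 · 1.256) ≈ 0.00021574
Gain = 20 log₁₀(0.00021574) ≈ -73.32 dB
∠G = (0°) − (88.49° + 78.11° + 37.23°) = -203.83° ≡ 156.17° (principal value)

ω = 10: -50.3 dB, -146.9°; ω = 38: -73.3 dB, 156.2°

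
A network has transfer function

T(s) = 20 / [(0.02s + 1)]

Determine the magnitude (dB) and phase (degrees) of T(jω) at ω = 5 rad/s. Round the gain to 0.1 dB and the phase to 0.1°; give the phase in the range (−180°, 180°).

26.0 dB, -5.7°

At ω = 5 rad/s:
pole (1 + j5·0.02) = 1 + j0.1 → |·| ≈ 1.005, ∠ ≈ 5.71°
|T| = 20 · 1 / (1.005) ≈ 19.9
Gain = 20 log₁₀(19.9) ≈ 25.98 dB
∠T = (0°) − (5.71°) = -5.71°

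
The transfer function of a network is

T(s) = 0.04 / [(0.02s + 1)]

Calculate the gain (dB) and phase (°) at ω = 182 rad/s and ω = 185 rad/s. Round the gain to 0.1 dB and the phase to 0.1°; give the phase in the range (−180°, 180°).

At ω = 182 rad/s:
pole (1 + j182·0.02) = 1 + j3.64 → |·| ≈ 3.7749, ∠ ≈ 74.64°
|T| = 0.04 · 1 / (3.7749) ≈ 0.010596
Gain = 20 log₁₀(0.010596) ≈ -39.50 dB
∠T = (0°) − (74.64°) = -74.64°

At ω = 185 rad/s:
pole (1 + j185·0.02) = 1 + j3.7 → |·| ≈ 3.8328, ∠ ≈ 74.88°
|T| = 0.04 · 1 / (3.8328) ≈ 0.010436
Gain = 20 log₁₀(0.010436) ≈ -39.63 dB
∠T = (0°) − (74.88°) = -74.88°

ω = 182: -39.5 dB, -74.6°; ω = 185: -39.6 dB, -74.9°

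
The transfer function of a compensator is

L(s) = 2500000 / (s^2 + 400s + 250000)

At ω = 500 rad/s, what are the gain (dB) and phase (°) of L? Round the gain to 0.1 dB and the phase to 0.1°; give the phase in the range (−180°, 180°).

At s = jω = j500:
quadratic: (j500)² + 400·j500 + 250000 = 0 + j200000 → |·| ≈ 2e+05, ∠ ≈ 90.00°
|L| = 2500000 / 2e+05 ≈ 12.5
Gain = 20 log₁₀(12.5) ≈ 21.94 dB
∠L = 0.00° − 90.00° = -90.00°

21.9 dB, -90.0°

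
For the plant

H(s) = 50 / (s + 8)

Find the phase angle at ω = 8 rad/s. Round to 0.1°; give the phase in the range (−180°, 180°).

-45.0°

At s = jω = j8:
pole (s+8): 8 + j8 → |·| = √(8²+8²) = √128 ≈ 11.314, ∠ = arctan(8/8) ≈ 45.00°
∠H = 0.00° − 45.00° = -45.00°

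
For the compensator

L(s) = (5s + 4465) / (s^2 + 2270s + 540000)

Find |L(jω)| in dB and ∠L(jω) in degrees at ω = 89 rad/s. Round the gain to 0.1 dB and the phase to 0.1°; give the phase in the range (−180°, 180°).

-42.1 dB, -15.1°

Substitute s = j89:
Numerator: 5(j89) + 4465 = 4465 + j445
Denominator: (j89)^2 + 2270(j89) + 540000 = 532079 + j202030
|N| = √(4465² + 445²) ≈ 4487.1, ∠N ≈ 5.69°
|D| = √(532079² + 202030²) ≈ 5.6914e+05, ∠D ≈ 20.79°
|L| = 4487.1 / 5.6914e+05 ≈ 0.007884
Gain = 20 log₁₀(0.007884) ≈ -42.07 dB
∠L = 5.69° − 20.79° = -15.10°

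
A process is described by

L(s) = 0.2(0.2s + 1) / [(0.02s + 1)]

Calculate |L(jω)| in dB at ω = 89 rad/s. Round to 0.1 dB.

4.8 dB

At ω = 89 rad/s:
zero (1 + j89·0.2) = 1 + j17.8 → |·| ≈ 17.828, ∠ ≈ 86.78°
pole (1 + j89·0.02) = 1 + j1.78 → |·| ≈ 2.0417, ∠ ≈ 60.67°
|L| = 0.2 · 17.828 / (2.0417) ≈ 1.7464
Gain = 20 log₁₀(1.7464) ≈ 4.84 dB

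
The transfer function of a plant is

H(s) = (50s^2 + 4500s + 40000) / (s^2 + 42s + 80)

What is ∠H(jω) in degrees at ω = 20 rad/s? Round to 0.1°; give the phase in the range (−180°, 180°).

-33.4°

Substitute s = j20:
Numerator: 50(j20)^2 + 4500(j20) + 40000 = 20000 + j90000
Denominator: (j20)^2 + 42(j20) + 80 = -320 + j840
|N| = √(20000² + 90000²) ≈ 92195, ∠N ≈ 77.47°
|D| = √(320² + 840²) ≈ 898.89, ∠D ≈ 110.85°
∠H = 77.47° − 110.85° = -33.38°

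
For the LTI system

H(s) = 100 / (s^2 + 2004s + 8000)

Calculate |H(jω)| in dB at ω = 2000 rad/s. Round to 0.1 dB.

-95.1 dB

Substitute s = j2000:
Numerator: 100 = 100 + j0
Denominator: (j2000)^2 + 2004(j2000) + 8000 = -3992000 + j4008000
|N| = √(100² + 0²) ≈ 100, ∠N ≈ 0.00°
|D| = √(3992000² + 4008000²) ≈ 5.6569e+06, ∠D ≈ 134.89°
|H| = 100 / 5.6569e+06 ≈ 1.7678e-05
Gain = 20 log₁₀(1.7678e-05) ≈ -95.05 dB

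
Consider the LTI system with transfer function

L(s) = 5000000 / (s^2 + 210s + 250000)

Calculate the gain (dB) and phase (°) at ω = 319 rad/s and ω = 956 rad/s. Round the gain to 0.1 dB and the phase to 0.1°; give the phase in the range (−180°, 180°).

At s = jω = j319:
quadratic: (j319)² + 210·j319 + 250000 = 148239 + j66990 → |·| ≈ 1.6267e+05, ∠ ≈ 24.32°
|L| = 5000000 / 1.6267e+05 ≈ 30.737
Gain = 20 log₁₀(30.737) ≈ 29.75 dB
∠L = 0.00° − 24.32° = -24.32°

At s = jω = j956:
quadratic: (j956)² + 210·j956 + 250000 = -663936 + j200760 → |·| ≈ 6.9362e+05, ∠ ≈ 163.18°
|L| = 5000000 / 6.9362e+05 ≈ 7.2086
Gain = 20 log₁₀(7.2086) ≈ 17.16 dB
∠L = 0.00° − 163.18° = -163.18°

ω = 319: 29.8 dB, -24.3°; ω = 956: 17.2 dB, -163.2°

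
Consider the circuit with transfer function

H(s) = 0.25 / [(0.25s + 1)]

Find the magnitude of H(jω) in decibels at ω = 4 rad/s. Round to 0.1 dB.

At ω = 4 rad/s:
pole (1 + j4·0.25) = 1 + j1 → |·| ≈ 1.4142, ∠ ≈ 45.00°
|H| = 0.25 · 1 / (1.4142) ≈ 0.17678
Gain = 20 log₁₀(0.17678) ≈ -15.05 dB

-15.1 dB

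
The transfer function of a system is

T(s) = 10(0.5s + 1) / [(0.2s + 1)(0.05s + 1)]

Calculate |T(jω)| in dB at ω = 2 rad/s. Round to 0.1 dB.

At ω = 2 rad/s:
zero (1 + j2·0.5) = 1 + j1 → |·| ≈ 1.4142, ∠ ≈ 45.00°
pole (1 + j2·0.2) = 1 + j0.4 → |·| ≈ 1.077, ∠ ≈ 21.80°
pole (1 + j2·0.05) = 1 + j0.1 → |·| ≈ 1.005, ∠ ≈ 5.71°
|T| = 10 · 1.4142 / (1.077 · 1.005) ≈ 13.066
Gain = 20 log₁₀(13.066) ≈ 22.32 dB

22.3 dB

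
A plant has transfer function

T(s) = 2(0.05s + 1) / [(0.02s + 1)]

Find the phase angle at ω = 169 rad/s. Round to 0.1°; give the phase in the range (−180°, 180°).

9.7°

At ω = 169 rad/s:
zero (1 + j169·0.05) = 1 + j8.45 → |·| ≈ 8.509, ∠ ≈ 83.25°
pole (1 + j169·0.02) = 1 + j3.38 → |·| ≈ 3.5248, ∠ ≈ 73.52°
∠T = (83.25°) − (73.52°) = 9.73°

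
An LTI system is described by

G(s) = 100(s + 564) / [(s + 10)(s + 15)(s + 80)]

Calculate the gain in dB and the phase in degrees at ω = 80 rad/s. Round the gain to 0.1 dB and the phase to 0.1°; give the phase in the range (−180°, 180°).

-22.3 dB, 160.8°

At s = jω = j80:
zero (s+564): 564 + j80 → |·| = √(564²+80²) = √324496 ≈ 569.65, ∠ = arctan(80/564) ≈ 8.07°
pole (s+10): 10 + j80 → |·| = √(10²+80²) = √6500 ≈ 80.623, ∠ = arctan(80/10) ≈ 82.87°
pole (s+15): 15 + j80 → |·| = √(15²+80²) = √6625 ≈ 81.394, ∠ = arctan(80/15) ≈ 79.38°
pole (s+80): 80 + j80 → |·| = √(80²+80²) = √12800 ≈ 113.14, ∠ = arctan(80/80) ≈ 45.00°
|G| = 100 · 569.65 / 7.4245e+05 ≈ 0.076726
Gain = 20 log₁₀(0.076726) ≈ -22.30 dB
∠G = 8.07° − 207.25° = -199.18° ≡ 160.82° (principal value)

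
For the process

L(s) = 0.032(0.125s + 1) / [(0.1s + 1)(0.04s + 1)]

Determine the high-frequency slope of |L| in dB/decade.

-20 dB/decade

Each pole contributes −20 dB/decade at high frequency; each zero contributes +20 dB/decade.
Net: 1 zero(s) − 2 pole(s) → -20 dB/decade.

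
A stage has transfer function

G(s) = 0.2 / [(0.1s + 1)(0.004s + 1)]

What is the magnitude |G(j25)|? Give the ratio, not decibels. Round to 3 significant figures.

At ω = 25 rad/s:
pole (1 + j25·0.1) = 1 + j2.5 → |·| ≈ 2.6926, ∠ ≈ 68.20°
pole (1 + j25·0.004) = 1 + j0.1 → |·| ≈ 1.005, ∠ ≈ 5.71°
|G| = 0.2 · 1 / (2.6926 · 1.005) ≈ 0.073908

0.0739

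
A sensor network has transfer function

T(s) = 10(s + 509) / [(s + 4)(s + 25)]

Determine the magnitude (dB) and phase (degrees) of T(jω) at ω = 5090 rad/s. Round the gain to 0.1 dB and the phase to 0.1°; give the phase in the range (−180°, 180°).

-54.1 dB, -95.4°

At s = jω = j5090:
zero (s+509): 509 + j5090 → |·| = √(509²+5090²) = √26167181 ≈ 5115.4, ∠ = arctan(5090/509) ≈ 84.29°
pole (s+4): 4 + j5090 → |·| = √(4²+5090²) = √25908116 ≈ 5090, ∠ = arctan(5090/4) ≈ 89.95°
pole (s+25): 25 + j5090 → |·| = √(25²+5090²) = √25908725 ≈ 5090.1, ∠ = arctan(5090/25) ≈ 89.72°
|T| = 10 · 5115.4 / 2.5909e+07 ≈ 0.0019744
Gain = 20 log₁₀(0.0019744) ≈ -54.09 dB
∠T = 84.29° − 179.67° = -95.38°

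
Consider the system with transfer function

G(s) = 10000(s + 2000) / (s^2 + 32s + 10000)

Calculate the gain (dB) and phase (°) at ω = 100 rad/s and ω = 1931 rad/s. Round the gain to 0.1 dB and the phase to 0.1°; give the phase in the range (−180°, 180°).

At s = jω = j100:
zero (s+2000): 2000 + j100 → |·| = √(2000²+100²) = √4010000 ≈ 2002.5, ∠ = arctan(100/2000) ≈ 2.86°
quadratic: (j100)² + 32·j100 + 10000 = 0 + j3200 → |·| ≈ 3200, ∠ ≈ 90.00°
|G| = 10000 · 2002.5 / 3200 ≈ 6257.8
Gain = 20 log₁₀(6257.8) ≈ 75.93 dB
∠G = 2.86° − 90.00° = -87.14°

At s = jω = j1931:
zero (s+2000): 2000 + j1931 → |·| = √(2000²+1931²) = √7728761 ≈ 2780.1, ∠ = arctan(1931/2000) ≈ 43.99°
quadratic: (j1931)² + 32·j1931 + 10000 = -3718761 + j61792 → |·| ≈ 3.7193e+06, ∠ ≈ 179.05°
|G| = 10000 · 2780.1 / 3.7193e+06 ≈ 7.4748
Gain = 20 log₁₀(7.4748) ≈ 17.47 dB
∠G = 43.99° − 179.05° = -135.06°

ω = 100: 75.9 dB, -87.1°; ω = 1931: 17.5 dB, -135.1°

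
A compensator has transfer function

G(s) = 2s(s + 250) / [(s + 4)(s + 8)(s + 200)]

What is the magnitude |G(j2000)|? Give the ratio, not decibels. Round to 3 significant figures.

0.00100

At s = jω = j2000:
zero (s+250): 250 + j2000 → |·| = √(250²+2000²) = √4062500 ≈ 2015.6, ∠ = arctan(2000/250) ≈ 82.87°
zero at origin: s = j2000 → |·| = 2000, ∠ = 90.00°
pole (s+4): 4 + j2000 → |·| = √(4²+2000²) = √4000016 ≈ 2000, ∠ = arctan(2000/4) ≈ 89.89°
pole (s+8): 8 + j2000 → |·| = √(8²+2000²) = √4000064 ≈ 2000, ∠ = arctan(2000/8) ≈ 89.77°
pole (s+200): 200 + j2000 → |·| = √(200²+2000²) = √4040000 ≈ 2010, ∠ = arctan(2000/200) ≈ 84.29°
|G| = 2 · 4.0312e+06 / 8.04e+09 ≈ 0.0010028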